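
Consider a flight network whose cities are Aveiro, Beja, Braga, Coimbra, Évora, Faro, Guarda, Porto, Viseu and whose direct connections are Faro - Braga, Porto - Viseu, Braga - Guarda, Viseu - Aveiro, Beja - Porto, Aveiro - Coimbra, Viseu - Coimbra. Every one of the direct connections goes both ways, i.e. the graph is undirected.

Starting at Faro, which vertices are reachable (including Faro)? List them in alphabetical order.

Braga, Faro, Guarda

Start at Faro.
Its neighbours: Braga.
Then their neighbours: Guarda.
Nothing further is reachable.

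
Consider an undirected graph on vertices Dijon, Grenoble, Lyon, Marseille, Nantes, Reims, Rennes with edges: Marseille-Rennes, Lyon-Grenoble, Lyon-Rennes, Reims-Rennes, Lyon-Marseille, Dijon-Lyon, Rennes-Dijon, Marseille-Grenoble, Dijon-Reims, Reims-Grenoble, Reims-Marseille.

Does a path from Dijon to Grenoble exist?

Yes

Explore from Dijon.
Distance 1: reach Lyon, Reims, Rennes.
Distance 2: reach Grenoble, Marseille.
Found Grenoble.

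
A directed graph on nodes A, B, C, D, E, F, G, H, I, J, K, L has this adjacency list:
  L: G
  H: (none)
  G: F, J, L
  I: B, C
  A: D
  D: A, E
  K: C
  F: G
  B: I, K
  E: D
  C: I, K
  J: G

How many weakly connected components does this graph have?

From A: component {A, D, E}.
From B: component {B, C, I, K}.
From F: component {F, G, J, L}.
From H: component {H}.
That's 4 components.

4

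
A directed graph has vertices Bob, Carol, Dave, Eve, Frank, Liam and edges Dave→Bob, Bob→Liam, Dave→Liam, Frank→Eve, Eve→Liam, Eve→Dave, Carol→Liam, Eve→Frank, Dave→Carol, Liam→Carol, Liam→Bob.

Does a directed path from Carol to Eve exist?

Explore from Carol.
Distance 1: reach Liam.
Distance 2: reach Bob.
The search from Carol is exhausted; no directed path reaches Eve.

No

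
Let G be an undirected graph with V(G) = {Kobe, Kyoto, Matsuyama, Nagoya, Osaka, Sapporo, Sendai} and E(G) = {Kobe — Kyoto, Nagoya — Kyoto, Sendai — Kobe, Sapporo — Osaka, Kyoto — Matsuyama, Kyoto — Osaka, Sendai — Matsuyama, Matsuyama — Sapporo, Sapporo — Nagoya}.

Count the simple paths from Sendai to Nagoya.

7

Sendai–Kobe–Kyoto–Matsuyama–Sapporo–Nagoya
Sendai–Kobe–Kyoto–Nagoya
Sendai–Kobe–Kyoto–Osaka–Sapporo–Nagoya
Sendai–Matsuyama–Kyoto–Nagoya
Sendai–Matsuyama–Kyoto–Osaka–Sapporo–Nagoya
Sendai–Matsuyama–Sapporo–Nagoya
Sendai–Matsuyama–Sapporo–Osaka–Kyoto–Nagoya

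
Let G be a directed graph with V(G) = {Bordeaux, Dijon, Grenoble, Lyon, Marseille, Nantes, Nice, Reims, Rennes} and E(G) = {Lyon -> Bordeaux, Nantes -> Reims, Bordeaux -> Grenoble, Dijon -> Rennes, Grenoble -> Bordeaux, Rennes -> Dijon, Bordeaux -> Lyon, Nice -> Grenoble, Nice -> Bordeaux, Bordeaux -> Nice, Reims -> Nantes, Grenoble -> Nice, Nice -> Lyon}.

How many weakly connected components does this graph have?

4

From Bordeaux: component {Bordeaux, Grenoble, Lyon, Nice}.
From Dijon: component {Dijon, Rennes}.
From Marseille: component {Marseille}.
From Nantes: component {Nantes, Reims}.
That's 4 components.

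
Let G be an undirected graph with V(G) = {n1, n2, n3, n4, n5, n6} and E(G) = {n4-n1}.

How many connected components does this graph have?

5

From n1: component {n1, n4}.
From n2: component {n2}.
From n3: component {n3}.
From n5: component {n5}.
From n6: component {n6}.
That's 5 components.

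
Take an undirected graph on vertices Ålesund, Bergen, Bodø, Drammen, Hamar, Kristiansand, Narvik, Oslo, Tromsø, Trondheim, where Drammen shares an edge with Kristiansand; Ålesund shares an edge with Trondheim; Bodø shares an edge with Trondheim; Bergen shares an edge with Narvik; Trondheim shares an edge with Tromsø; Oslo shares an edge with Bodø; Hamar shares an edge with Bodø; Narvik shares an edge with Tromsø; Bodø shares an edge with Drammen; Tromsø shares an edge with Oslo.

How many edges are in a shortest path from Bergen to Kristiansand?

6

Distance 0: Bergen.
Distance 1: Narvik.
Distance 2: Tromsø.
Distance 3: Oslo, Trondheim.
Distance 4: Ålesund, Bodø.
Distance 5: Drammen, Hamar.
Distance 6: Kristiansand — contains Kristiansand.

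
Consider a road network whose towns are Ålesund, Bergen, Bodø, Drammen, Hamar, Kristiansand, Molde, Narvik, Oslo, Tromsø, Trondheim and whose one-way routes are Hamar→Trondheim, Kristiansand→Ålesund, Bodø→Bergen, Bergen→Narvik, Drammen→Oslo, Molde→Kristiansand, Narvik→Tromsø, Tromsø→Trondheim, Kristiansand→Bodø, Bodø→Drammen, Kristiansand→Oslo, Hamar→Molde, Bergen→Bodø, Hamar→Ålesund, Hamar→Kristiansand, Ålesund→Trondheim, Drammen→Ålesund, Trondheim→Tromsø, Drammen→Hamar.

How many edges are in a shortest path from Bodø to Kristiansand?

Distance 0: Bodø.
Distance 1: Bergen, Drammen.
Distance 2: Ålesund, Hamar, Narvik, Oslo.
Distance 3: Kristiansand, Molde, Tromsø, Trondheim — contains Kristiansand.

3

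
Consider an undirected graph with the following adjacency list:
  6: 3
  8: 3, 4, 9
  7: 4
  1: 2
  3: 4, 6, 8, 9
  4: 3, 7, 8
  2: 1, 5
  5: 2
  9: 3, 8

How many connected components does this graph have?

From 1: component {1, 2, 5}.
From 3: component {3, 4, 6, 7, 8, 9}.
That's 2 components.

2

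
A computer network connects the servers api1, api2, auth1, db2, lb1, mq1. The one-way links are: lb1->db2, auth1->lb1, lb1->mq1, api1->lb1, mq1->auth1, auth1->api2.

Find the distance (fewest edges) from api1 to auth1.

Distance 0: api1.
Distance 1: lb1.
Distance 2: db2, mq1.
Distance 3: auth1 — contains auth1.

3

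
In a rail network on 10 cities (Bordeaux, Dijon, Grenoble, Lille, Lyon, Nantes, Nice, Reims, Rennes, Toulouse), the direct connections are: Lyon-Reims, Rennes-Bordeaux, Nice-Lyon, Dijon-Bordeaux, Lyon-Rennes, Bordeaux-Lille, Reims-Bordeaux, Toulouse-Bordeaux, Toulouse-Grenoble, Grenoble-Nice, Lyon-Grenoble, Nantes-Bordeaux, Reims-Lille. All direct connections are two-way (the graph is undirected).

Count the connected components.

From Bordeaux: component {Bordeaux, Dijon, Grenoble, Lille, Lyon, Nantes, Nice, Reims, Rennes, Toulouse}.
That's 1 component.

1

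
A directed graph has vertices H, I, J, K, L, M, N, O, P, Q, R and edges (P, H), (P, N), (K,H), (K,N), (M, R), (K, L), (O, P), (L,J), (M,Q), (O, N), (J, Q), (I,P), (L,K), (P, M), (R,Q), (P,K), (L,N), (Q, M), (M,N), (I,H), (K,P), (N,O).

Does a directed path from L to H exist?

Yes

Explore from L.
Distance 1: reach J, K, N.
Distance 2: reach H, O, P, Q.
Found H.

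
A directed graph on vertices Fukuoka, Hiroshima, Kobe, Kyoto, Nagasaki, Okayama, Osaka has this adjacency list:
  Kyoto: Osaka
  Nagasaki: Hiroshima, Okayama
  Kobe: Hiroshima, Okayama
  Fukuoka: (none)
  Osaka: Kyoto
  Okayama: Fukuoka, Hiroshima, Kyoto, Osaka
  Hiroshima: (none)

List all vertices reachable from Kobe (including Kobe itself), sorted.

Fukuoka, Hiroshima, Kobe, Kyoto, Okayama, Osaka

Start at Kobe.
Its neighbours: Hiroshima, Okayama.
Then their neighbours: Fukuoka, Kyoto, Osaka.
Nothing further is reachable.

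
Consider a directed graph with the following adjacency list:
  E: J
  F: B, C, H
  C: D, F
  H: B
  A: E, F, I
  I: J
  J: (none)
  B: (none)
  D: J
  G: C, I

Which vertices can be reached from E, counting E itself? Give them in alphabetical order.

Start at E.
Its neighbours: J.
Nothing further is reachable.

E, J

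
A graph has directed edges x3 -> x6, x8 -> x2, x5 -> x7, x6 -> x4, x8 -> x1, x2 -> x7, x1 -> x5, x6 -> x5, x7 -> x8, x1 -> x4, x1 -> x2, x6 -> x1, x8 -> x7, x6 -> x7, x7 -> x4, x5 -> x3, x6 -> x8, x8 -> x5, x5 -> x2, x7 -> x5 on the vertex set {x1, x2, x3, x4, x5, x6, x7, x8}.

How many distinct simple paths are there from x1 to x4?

x1→x2→x7→x4
x1→x2→x7→x5→x3→x6→x4
x1→x2→x7→x8→x5→x3→x6→x4
x1→x4
x1→x5→x2→x7→x4
x1→x5→x3→x6→x4
x1→x5→x3→x6→x7→x4
x1→x5→x3→x6→x8→x2→x7→x4
x1→x5→x3→x6→x8→x7→x4
x1→x5→x7→x4

10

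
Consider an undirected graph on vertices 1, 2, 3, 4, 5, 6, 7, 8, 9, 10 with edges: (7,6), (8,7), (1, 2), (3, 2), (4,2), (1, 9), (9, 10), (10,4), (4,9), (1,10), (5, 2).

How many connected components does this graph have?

From 1: component {1, 2, 3, 4, 5, 9, 10}.
From 6: component {6, 7, 8}.
That's 2 components.

2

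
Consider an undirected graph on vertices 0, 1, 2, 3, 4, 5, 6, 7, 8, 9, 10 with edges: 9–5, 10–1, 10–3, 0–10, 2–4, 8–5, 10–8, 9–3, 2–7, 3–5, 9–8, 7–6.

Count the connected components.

From 0: component {0, 1, 3, 5, 8, 9, 10}.
From 2: component {2, 4, 6, 7}.
That's 2 components.

2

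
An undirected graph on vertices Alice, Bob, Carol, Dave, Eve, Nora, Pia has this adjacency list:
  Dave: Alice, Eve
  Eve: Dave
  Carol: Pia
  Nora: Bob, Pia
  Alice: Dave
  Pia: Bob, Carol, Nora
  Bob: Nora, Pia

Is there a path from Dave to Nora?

No

Explore from Dave.
Distance 1: reach Alice, Eve.
The search is exhausted without reaching Nora; it lies in a different component.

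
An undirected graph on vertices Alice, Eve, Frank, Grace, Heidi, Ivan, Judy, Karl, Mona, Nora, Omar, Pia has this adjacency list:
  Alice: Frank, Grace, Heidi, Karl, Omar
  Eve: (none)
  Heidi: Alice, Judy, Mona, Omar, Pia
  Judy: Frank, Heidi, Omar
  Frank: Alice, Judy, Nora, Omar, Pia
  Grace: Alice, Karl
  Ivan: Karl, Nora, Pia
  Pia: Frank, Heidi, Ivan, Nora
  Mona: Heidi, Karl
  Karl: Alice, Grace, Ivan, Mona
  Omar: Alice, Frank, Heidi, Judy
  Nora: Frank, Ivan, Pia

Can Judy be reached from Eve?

No

Eve has no edges, so nothing is reachable from it.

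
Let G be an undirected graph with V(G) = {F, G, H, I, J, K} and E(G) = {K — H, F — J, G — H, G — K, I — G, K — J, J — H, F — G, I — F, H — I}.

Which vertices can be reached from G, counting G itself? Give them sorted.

F, G, H, I, J, K

Start at G.
Its neighbours: F, H, I, K.
Then their neighbours: J.
Every vertex is now reached.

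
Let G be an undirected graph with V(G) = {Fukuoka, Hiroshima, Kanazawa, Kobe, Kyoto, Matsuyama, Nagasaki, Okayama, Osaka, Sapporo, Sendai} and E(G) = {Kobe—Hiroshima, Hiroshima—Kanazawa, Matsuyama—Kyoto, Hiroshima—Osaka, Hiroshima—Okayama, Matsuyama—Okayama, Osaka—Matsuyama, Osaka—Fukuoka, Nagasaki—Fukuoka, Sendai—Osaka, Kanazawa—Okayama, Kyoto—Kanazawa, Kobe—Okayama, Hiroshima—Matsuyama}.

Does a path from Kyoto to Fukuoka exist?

Yes

Explore from Kyoto.
Distance 1: reach Kanazawa, Matsuyama.
Distance 2: reach Hiroshima, Okayama, Osaka.
Distance 3: reach Fukuoka, Kobe, Sendai.
Found Fukuoka.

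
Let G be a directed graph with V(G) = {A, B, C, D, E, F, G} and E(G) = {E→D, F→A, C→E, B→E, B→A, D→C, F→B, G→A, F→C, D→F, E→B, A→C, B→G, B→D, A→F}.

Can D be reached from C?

Yes

Explore from C.
Distance 1: reach E.
Distance 2: reach B, D.
Found D.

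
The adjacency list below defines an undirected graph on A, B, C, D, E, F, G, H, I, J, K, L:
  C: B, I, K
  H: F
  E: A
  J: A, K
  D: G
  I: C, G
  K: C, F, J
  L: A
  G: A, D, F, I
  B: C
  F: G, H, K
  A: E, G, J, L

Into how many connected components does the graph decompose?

From A: component {A, B, C, D, E, F, G, H, I, J, K, L}.
That's 1 component.

1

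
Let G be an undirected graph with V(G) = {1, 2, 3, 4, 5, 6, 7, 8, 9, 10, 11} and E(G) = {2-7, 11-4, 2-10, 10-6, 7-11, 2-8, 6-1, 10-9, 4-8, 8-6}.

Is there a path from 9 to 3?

No

Explore from 9.
Distance 1: reach 10.
Distance 2: reach 2, 6.
Distance 3: reach 1, 7, 8.
Distance 4: reach 4, 11.
The search is exhausted without reaching 3; it lies in a different component.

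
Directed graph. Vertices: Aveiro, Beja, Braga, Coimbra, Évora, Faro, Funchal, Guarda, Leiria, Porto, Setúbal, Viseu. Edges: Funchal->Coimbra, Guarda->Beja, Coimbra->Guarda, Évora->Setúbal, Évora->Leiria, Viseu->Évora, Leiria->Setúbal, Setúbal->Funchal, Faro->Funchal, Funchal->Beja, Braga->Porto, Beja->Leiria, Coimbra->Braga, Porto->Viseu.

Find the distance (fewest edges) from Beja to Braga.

5

Distance 0: Beja.
Distance 1: Leiria.
Distance 2: Setúbal.
Distance 3: Funchal.
Distance 4: Coimbra.
Distance 5: Braga, Guarda — contains Braga.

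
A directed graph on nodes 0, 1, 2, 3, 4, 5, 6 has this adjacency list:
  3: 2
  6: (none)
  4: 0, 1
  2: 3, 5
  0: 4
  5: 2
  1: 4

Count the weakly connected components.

From 0: component {0, 1, 4}.
From 2: component {2, 3, 5}.
From 6: component {6}.
That's 3 components.

3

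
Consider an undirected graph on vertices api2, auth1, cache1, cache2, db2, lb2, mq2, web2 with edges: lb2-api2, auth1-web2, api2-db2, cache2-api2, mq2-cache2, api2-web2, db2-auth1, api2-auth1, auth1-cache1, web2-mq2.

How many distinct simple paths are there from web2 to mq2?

4

web2–api2–cache2–mq2
web2–auth1–api2–cache2–mq2
web2–auth1–db2–api2–cache2–mq2
web2–mq2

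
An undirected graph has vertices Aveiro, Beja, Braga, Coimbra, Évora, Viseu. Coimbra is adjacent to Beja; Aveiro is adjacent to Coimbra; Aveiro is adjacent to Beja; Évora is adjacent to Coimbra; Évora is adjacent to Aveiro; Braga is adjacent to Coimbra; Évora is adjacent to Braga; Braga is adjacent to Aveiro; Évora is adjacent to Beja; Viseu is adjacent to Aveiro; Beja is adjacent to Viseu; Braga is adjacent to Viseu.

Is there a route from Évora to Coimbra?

Yes

Explore from Évora.
Distance 1: reach Aveiro, Beja, Braga, Coimbra.
Found Coimbra.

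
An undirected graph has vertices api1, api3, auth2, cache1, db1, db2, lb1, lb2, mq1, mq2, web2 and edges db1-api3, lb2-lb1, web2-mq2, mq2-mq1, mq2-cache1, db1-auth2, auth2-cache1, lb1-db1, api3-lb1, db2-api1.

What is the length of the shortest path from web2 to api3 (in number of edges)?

5

Distance 0: web2.
Distance 1: mq2.
Distance 2: cache1, mq1.
Distance 3: auth2.
Distance 4: db1.
Distance 5: api3, lb1 — contains api3.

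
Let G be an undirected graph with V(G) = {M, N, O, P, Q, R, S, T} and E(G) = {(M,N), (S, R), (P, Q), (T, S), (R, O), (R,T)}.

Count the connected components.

3

From M: component {M, N}.
From O: component {O, R, S, T}.
From P: component {P, Q}.
That's 3 components.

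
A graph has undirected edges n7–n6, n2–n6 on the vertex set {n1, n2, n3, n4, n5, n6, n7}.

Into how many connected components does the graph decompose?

5

From n1: component {n1}.
From n2: component {n2, n6, n7}.
From n3: component {n3}.
From n4: component {n4}.
From n5: component {n5}.
That's 5 components.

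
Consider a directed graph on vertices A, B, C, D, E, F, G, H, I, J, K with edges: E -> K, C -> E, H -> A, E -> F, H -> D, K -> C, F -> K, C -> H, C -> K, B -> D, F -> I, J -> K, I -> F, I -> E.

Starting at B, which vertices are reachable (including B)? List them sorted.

Start at B.
Its neighbours: D.
Nothing further is reachable.

B, D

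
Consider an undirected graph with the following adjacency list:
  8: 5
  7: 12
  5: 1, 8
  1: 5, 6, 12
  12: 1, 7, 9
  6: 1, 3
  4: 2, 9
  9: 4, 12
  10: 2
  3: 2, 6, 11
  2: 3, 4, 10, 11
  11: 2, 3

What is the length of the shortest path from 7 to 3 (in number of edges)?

4

Distance 0: 7.
Distance 1: 12.
Distance 2: 1, 9.
Distance 3: 4, 5, 6.
Distance 4: 2, 3, 8 — contains 3.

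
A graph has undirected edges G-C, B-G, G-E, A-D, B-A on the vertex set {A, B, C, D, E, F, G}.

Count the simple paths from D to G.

1

D–A–B–G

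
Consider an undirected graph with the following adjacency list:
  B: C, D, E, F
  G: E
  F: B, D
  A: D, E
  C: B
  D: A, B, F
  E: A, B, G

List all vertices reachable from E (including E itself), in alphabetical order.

Start at E.
Its neighbours: A, B, G.
Then their neighbours: C, D, F.
Every vertex is now reached.

A, B, C, D, E, F, G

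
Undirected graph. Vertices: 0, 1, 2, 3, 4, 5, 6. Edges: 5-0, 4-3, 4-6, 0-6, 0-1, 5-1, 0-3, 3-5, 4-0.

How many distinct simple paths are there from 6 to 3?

6–0–1–5–3
6–0–3
6–0–4–3
6–0–5–3
6–4–0–1–5–3
6–4–0–3
6–4–0–5–3
6–4–3

8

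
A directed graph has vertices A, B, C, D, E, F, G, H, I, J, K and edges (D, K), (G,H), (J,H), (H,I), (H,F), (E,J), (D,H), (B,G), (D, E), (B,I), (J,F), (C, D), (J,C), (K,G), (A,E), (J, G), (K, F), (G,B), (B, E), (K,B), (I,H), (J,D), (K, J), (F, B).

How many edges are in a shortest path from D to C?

Distance 0: D.
Distance 1: E, H, K.
Distance 2: B, F, G, I, J.
Distance 3: C — contains C.

3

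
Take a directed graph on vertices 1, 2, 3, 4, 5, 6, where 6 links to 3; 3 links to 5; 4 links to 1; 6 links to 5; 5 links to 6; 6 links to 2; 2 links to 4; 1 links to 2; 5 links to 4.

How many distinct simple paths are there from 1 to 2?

1

1→2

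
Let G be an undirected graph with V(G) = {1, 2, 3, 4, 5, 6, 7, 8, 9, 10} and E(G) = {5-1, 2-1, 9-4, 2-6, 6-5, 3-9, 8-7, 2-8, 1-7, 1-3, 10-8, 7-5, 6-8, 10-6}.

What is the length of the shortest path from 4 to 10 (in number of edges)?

6

Distance 0: 4.
Distance 1: 9.
Distance 2: 3.
Distance 3: 1.
Distance 4: 2, 5, 7.
Distance 5: 6, 8.
Distance 6: 10 — contains 10.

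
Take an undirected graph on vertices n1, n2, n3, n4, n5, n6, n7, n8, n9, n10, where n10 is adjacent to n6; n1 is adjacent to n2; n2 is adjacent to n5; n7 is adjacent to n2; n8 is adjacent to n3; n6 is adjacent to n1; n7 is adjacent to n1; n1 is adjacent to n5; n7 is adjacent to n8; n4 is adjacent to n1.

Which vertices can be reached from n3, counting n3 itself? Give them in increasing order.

Start at n3.
Its neighbours: n8.
Then their neighbours: n7.
Then next layer: n1, n2.
Then next layer: n4, n5, n6.
Then next layer: n10.
Nothing further is reachable.

n1, n2, n3, n4, n5, n6, n7, n8, n10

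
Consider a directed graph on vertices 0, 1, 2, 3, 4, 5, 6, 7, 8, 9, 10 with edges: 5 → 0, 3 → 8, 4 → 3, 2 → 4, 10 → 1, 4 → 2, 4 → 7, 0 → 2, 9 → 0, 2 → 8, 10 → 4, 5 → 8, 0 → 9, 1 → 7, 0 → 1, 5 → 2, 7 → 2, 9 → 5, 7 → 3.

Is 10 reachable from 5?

Explore from 5.
Distance 1: reach 0, 2, 8.
Distance 2: reach 1, 4, 9.
Distance 3: reach 3, 7.
The search from 5 is exhausted; no directed path reaches 10.

No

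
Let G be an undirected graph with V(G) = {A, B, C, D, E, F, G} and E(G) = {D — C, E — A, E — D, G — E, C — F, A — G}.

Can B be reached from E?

No

Explore from E.
Distance 1: reach A, D, G.
Distance 2: reach C.
Distance 3: reach F.
The search is exhausted without reaching B; it lies in a different component.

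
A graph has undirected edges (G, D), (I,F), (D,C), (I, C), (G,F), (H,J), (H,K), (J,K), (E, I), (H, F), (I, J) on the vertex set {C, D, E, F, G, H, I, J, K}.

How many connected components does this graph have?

1

From C: component {C, D, E, F, G, H, I, J, K}.
That's 1 component.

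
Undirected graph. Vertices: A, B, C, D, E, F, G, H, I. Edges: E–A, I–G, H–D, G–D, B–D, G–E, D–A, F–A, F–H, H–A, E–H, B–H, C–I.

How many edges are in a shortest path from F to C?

5

Distance 0: F.
Distance 1: A, H.
Distance 2: B, D, E.
Distance 3: G.
Distance 4: I.
Distance 5: C — contains C.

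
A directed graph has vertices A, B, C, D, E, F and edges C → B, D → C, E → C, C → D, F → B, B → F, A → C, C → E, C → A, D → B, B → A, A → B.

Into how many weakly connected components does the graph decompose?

From A: component {A, B, C, D, E, F}.
That's 1 component.

1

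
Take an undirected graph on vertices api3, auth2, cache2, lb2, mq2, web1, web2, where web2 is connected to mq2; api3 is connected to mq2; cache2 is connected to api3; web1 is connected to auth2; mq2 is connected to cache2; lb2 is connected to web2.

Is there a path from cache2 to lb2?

Yes

Explore from cache2.
Distance 1: reach api3, mq2.
Distance 2: reach web2.
Distance 3: reach lb2.
Found lb2.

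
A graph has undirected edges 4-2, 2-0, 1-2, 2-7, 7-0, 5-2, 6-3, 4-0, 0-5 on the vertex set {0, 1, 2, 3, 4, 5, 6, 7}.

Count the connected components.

2

From 0: component {0, 1, 2, 4, 5, 7}.
From 3: component {3, 6}.
That's 2 components.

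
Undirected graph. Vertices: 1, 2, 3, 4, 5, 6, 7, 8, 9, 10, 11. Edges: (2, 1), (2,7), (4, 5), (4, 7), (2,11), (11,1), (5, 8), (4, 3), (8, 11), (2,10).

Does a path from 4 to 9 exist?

No

Explore from 4.
Distance 1: reach 3, 5, 7.
Distance 2: reach 2, 8.
Distance 3: reach 1, 10, 11.
The search is exhausted without reaching 9; it lies in a different component.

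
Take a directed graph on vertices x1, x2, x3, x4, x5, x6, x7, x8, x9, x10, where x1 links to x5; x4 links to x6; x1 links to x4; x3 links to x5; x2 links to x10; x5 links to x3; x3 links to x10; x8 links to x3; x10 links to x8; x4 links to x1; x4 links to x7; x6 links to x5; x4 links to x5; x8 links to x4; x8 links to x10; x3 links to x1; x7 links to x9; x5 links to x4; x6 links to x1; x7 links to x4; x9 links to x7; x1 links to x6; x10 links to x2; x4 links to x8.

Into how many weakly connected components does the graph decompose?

1

From x1: component {x1, x2, x3, x4, x5, x6, x7, x8, x9, x10}.
That's 1 component.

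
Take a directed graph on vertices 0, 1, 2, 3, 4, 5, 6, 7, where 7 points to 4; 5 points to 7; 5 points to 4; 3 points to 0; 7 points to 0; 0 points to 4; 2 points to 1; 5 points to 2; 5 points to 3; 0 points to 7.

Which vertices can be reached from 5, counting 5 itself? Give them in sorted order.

0, 1, 2, 3, 4, 5, 7

Start at 5.
Its neighbours: 2, 3, 4, 7.
Then their neighbours: 0, 1.
Nothing further is reachable.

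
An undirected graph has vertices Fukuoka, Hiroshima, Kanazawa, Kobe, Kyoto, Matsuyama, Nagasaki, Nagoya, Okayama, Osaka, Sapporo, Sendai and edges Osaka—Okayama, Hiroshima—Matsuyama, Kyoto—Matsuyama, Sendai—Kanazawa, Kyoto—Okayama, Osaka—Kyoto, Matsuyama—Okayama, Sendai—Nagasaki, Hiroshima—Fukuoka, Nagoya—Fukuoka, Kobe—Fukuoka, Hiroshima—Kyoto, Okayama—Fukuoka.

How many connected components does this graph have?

3

From Fukuoka: component {Fukuoka, Hiroshima, Kobe, Kyoto, Matsuyama, Nagoya, Okayama, Osaka}.
From Kanazawa: component {Kanazawa, Nagasaki, Sendai}.
From Sapporo: component {Sapporo}.
That's 3 components.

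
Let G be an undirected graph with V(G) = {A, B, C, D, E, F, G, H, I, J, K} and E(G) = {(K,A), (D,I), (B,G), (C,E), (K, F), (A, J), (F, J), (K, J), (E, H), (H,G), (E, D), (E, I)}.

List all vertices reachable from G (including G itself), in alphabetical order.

Start at G.
Its neighbours: B, H.
Then their neighbours: E.
Then next layer: C, D, I.
Nothing further is reachable.

B, C, D, E, G, H, I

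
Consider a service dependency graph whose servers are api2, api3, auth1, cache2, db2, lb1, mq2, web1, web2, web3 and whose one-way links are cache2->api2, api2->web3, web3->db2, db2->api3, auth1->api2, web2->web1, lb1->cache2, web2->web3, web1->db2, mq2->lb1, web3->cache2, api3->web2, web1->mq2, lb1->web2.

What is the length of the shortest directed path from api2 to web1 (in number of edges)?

5

Distance 0: api2.
Distance 1: web3.
Distance 2: cache2, db2.
Distance 3: api3.
Distance 4: web2.
Distance 5: web1 — contains web1.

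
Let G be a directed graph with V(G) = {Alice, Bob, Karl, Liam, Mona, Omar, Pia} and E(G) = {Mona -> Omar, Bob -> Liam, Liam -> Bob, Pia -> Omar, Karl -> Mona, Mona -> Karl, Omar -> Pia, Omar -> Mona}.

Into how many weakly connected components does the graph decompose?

From Alice: component {Alice}.
From Bob: component {Bob, Liam}.
From Karl: component {Karl, Mona, Omar, Pia}.
That's 3 components.

3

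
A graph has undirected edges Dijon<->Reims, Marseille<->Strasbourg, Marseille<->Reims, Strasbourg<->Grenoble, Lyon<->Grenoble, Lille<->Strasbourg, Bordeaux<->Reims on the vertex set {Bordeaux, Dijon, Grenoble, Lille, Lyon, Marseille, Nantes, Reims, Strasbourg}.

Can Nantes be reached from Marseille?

Explore from Marseille.
Distance 1: reach Reims, Strasbourg.
Distance 2: reach Bordeaux, Dijon, Grenoble, Lille.
Distance 3: reach Lyon.
The search is exhausted without reaching Nantes; it lies in a different component.

No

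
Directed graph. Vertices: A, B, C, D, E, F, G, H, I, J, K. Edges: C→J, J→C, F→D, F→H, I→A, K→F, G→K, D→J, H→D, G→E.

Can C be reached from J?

Yes

Explore from J.
Distance 1: reach C.
Found C.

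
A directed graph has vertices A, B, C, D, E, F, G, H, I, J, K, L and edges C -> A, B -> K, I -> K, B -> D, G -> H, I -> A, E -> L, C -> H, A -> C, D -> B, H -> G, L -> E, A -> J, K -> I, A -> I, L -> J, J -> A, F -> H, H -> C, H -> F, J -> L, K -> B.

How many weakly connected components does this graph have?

1

From A: component {A, B, C, D, E, F, G, H, I, J, K, L}.
That's 1 component.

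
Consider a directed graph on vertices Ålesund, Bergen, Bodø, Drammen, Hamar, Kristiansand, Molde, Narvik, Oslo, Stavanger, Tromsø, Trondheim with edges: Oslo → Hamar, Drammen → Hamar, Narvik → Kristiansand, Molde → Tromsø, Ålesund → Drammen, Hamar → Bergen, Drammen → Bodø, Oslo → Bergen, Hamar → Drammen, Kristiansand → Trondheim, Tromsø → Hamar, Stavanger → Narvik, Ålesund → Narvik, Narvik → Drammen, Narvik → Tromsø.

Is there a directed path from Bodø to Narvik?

Bodø has no outgoing edges, so nothing is reachable from it.

No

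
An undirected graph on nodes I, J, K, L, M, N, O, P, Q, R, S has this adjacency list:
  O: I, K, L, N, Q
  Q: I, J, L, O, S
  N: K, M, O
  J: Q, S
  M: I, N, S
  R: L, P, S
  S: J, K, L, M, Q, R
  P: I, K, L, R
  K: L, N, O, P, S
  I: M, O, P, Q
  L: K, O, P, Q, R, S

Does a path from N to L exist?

Explore from N.
Distance 1: reach K, M, O.
Distance 2: reach I, L, P, Q, S.
Found L.

Yes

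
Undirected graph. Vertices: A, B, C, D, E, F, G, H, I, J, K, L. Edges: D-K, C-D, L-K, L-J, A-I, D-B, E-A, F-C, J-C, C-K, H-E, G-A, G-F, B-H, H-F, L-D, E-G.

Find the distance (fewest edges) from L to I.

6

Distance 0: L.
Distance 1: D, J, K.
Distance 2: B, C.
Distance 3: F, H.
Distance 4: E, G.
Distance 5: A.
Distance 6: I — contains I.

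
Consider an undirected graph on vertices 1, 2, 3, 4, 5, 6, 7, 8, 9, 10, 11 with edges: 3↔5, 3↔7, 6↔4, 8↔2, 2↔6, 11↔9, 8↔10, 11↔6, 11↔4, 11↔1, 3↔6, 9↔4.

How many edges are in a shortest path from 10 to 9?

Distance 0: 10.
Distance 1: 8.
Distance 2: 2.
Distance 3: 6.
Distance 4: 3, 4, 11.
Distance 5: 1, 5, 7, 9 — contains 9.

5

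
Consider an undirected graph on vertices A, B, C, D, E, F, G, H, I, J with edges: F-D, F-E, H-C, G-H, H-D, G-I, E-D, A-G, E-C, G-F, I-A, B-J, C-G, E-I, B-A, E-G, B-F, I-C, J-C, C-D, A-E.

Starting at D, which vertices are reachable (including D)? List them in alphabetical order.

Start at D.
Its neighbours: C, E, F, H.
Then their neighbours: A, B, G, I, J.
Every vertex is now reached.

A, B, C, D, E, F, G, H, I, J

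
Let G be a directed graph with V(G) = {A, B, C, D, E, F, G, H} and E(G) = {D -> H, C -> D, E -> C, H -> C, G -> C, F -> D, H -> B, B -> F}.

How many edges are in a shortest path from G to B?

Distance 0: G.
Distance 1: C.
Distance 2: D.
Distance 3: H.
Distance 4: B — contains B.

4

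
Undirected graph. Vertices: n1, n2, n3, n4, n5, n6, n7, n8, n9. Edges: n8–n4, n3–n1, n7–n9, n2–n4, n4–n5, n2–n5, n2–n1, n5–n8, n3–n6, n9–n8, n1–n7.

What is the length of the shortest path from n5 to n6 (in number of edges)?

4

Distance 0: n5.
Distance 1: n2, n4, n8.
Distance 2: n1, n9.
Distance 3: n3, n7.
Distance 4: n6 — contains n6.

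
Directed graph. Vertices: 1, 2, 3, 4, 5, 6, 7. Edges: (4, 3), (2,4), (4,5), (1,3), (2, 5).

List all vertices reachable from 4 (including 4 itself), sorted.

Start at 4.
Its neighbours: 3, 5.
Nothing further is reachable.

3, 4, 5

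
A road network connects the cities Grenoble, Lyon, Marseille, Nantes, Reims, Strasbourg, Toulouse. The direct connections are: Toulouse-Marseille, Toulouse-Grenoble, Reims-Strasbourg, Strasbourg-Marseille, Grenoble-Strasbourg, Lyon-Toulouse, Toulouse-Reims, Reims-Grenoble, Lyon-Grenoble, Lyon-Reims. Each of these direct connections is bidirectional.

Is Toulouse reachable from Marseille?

Explore from Marseille.
Distance 1: reach Strasbourg, Toulouse.
Found Toulouse.

Yes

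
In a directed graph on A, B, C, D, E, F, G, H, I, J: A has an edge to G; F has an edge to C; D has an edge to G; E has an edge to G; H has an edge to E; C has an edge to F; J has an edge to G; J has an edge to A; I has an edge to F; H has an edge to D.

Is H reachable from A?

Explore from A.
Distance 1: reach G.
The search from A is exhausted; no directed path reaches H.

No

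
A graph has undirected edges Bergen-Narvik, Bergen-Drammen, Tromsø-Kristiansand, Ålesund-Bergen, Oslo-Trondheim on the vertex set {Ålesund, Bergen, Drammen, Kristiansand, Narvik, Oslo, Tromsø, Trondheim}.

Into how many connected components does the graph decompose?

From Ålesund: component {Ålesund, Bergen, Drammen, Narvik}.
From Kristiansand: component {Kristiansand, Tromsø}.
From Oslo: component {Oslo, Trondheim}.
That's 3 components.

3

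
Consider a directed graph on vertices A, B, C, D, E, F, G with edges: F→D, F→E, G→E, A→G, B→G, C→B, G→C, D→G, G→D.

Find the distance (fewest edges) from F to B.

4

Distance 0: F.
Distance 1: D, E.
Distance 2: G.
Distance 3: C.
Distance 4: B — contains B.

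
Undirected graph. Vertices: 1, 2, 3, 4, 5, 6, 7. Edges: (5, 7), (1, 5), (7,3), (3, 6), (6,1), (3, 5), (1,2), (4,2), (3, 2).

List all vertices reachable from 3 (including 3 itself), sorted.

1, 2, 3, 4, 5, 6, 7

Start at 3.
Its neighbours: 2, 5, 6, 7.
Then their neighbours: 1, 4.
Every vertex is now reached.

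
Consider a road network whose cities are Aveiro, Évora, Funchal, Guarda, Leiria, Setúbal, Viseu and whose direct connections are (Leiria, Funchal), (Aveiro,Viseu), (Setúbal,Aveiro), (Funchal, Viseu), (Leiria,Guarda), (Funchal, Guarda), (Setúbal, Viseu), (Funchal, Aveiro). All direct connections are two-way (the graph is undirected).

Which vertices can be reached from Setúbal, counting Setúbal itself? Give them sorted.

Aveiro, Funchal, Guarda, Leiria, Setúbal, Viseu

Start at Setúbal.
Its neighbours: Aveiro, Viseu.
Then their neighbours: Funchal.
Then next layer: Guarda, Leiria.
Nothing further is reachable.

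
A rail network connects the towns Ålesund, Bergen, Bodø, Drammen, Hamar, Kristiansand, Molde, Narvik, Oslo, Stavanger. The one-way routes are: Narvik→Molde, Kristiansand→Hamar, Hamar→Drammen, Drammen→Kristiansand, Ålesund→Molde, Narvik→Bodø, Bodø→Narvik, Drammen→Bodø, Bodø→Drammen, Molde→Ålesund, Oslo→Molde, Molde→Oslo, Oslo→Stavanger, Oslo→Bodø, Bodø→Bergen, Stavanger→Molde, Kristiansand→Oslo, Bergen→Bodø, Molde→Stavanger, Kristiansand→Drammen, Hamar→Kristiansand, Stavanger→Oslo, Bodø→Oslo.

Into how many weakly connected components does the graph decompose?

1

From Ålesund: component {Ålesund, Bergen, Bodø, Drammen, Hamar, Kristiansand, Molde, Narvik, Oslo, Stavanger}.
That's 1 component.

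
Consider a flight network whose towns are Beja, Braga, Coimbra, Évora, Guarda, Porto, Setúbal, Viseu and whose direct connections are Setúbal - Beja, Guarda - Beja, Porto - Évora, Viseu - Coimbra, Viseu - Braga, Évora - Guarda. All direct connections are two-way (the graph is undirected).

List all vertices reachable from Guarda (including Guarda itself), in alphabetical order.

Start at Guarda.
Its neighbours: Beja, Évora.
Then their neighbours: Porto, Setúbal.
Nothing further is reachable.

Beja, Évora, Guarda, Porto, Setúbal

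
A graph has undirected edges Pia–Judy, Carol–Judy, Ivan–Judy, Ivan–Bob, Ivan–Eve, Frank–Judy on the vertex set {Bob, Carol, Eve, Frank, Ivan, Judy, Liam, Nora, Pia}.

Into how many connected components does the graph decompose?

3

From Bob: component {Bob, Carol, Eve, Frank, Ivan, Judy, Pia}.
From Liam: component {Liam}.
From Nora: component {Nora}.
That's 3 components.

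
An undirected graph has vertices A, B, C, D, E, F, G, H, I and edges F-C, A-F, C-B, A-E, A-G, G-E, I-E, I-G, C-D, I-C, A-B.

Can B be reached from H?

No

H has no edges, so nothing is reachable from it.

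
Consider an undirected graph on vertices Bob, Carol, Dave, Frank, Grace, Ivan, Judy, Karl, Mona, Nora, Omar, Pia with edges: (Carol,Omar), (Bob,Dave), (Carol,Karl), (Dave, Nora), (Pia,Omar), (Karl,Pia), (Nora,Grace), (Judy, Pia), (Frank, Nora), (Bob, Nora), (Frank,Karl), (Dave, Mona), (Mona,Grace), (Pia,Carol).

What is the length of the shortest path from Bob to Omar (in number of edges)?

5

Distance 0: Bob.
Distance 1: Dave, Nora.
Distance 2: Frank, Grace, Mona.
Distance 3: Karl.
Distance 4: Carol, Pia.
Distance 5: Judy, Omar — contains Omar.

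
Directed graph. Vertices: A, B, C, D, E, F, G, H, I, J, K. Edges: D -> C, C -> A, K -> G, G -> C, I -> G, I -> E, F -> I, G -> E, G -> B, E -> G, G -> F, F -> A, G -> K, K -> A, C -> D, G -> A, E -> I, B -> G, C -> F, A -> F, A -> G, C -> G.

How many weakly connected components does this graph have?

3

From A: component {A, B, C, D, E, F, G, I, K}.
From H: component {H}.
From J: component {J}.
That's 3 components.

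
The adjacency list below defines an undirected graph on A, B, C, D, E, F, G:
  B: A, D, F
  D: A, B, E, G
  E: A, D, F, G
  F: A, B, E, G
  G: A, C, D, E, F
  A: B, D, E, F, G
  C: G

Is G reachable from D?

Explore from D.
Distance 1: reach A, B, E, G.
Found G.

Yes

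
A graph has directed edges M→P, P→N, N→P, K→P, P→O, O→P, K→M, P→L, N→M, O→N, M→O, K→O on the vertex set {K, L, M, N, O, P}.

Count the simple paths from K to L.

K→M→O→N→P→L
K→M→O→P→L
K→M→P→L
K→O→N→M→P→L
K→O→N→P→L
K→O→P→L
K→P→L

7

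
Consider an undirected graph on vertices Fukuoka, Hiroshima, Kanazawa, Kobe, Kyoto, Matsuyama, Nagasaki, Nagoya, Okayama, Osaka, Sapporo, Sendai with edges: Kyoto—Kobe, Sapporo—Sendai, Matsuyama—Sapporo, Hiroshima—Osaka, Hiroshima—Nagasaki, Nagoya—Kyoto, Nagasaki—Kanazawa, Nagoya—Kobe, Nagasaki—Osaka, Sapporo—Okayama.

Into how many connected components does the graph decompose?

4

From Fukuoka: component {Fukuoka}.
From Hiroshima: component {Hiroshima, Kanazawa, Nagasaki, Osaka}.
From Kobe: component {Kobe, Kyoto, Nagoya}.
From Matsuyama: component {Matsuyama, Okayama, Sapporo, Sendai}.
That's 4 components.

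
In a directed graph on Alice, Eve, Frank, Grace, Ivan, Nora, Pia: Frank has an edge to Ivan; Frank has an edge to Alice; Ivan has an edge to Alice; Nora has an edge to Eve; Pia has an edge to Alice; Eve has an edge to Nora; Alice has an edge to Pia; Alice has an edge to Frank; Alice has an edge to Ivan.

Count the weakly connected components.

3

From Alice: component {Alice, Frank, Ivan, Pia}.
From Eve: component {Eve, Nora}.
From Grace: component {Grace}.
That's 3 components.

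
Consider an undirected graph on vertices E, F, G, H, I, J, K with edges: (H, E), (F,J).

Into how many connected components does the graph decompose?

From E: component {E, H}.
From F: component {F, J}.
From G: component {G}.
From I: component {I}.
From K: component {K}.
That's 5 components.

5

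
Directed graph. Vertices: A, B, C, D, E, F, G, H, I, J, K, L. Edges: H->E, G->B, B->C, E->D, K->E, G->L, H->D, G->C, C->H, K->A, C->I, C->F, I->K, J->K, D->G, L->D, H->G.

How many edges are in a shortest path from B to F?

2

Distance 0: B.
Distance 1: C.
Distance 2: F, H, I — contains F.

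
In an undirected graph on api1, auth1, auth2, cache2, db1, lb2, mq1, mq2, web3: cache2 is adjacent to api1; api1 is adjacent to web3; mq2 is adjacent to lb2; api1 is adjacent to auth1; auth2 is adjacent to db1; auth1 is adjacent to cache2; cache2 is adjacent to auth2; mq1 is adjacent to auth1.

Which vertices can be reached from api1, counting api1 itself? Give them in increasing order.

Start at api1.
Its neighbours: auth1, cache2, web3.
Then their neighbours: auth2, mq1.
Then next layer: db1.
Nothing further is reachable.

api1, auth1, auth2, cache2, db1, mq1, web3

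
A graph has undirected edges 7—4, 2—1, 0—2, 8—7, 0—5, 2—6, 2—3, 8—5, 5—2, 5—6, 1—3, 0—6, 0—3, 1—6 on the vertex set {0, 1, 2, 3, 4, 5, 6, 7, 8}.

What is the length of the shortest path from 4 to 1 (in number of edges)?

Distance 0: 4.
Distance 1: 7.
Distance 2: 8.
Distance 3: 5.
Distance 4: 0, 2, 6.
Distance 5: 1, 3 — contains 1.

5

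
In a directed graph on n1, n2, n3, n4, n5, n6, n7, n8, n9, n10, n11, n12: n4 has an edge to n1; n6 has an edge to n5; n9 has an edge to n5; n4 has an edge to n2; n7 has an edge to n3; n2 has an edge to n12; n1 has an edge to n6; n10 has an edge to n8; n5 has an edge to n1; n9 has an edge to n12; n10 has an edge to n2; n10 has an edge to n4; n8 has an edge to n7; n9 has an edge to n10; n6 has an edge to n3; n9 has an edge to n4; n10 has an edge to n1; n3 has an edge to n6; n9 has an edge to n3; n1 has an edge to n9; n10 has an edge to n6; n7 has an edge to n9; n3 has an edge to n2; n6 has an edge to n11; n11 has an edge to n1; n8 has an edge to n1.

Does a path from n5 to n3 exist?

Explore from n5.
Distance 1: reach n1.
Distance 2: reach n6, n9.
Distance 3: reach n3, n4, n10, n11, n12.
Found n3.

Yes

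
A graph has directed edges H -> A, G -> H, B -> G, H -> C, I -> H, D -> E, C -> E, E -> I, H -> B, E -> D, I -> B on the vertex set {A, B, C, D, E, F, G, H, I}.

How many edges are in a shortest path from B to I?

Distance 0: B.
Distance 1: G.
Distance 2: H.
Distance 3: A, C.
Distance 4: E.
Distance 5: D, I — contains I.

5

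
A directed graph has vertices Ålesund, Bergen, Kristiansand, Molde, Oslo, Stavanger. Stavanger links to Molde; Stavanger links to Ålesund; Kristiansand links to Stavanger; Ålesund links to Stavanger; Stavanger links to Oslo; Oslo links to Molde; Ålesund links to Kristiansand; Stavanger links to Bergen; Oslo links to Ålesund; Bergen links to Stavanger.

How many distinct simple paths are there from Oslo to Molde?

3

Oslo→Ålesund→Kristiansand→Stavanger→Molde
Oslo→Ålesund→Stavanger→Molde
Oslo→Molde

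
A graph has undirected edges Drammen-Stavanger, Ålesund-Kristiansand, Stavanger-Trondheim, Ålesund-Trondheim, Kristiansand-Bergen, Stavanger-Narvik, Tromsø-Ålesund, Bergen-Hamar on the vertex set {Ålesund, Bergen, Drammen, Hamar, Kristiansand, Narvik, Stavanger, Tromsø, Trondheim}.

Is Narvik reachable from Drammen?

Yes

Explore from Drammen.
Distance 1: reach Stavanger.
Distance 2: reach Narvik, Trondheim.
Found Narvik.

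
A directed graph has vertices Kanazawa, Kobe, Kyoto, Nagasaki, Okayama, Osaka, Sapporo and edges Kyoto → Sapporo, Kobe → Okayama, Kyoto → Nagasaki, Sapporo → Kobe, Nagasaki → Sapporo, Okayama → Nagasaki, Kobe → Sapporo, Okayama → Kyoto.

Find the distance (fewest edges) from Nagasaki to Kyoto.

Distance 0: Nagasaki.
Distance 1: Sapporo.
Distance 2: Kobe.
Distance 3: Okayama.
Distance 4: Kyoto — contains Kyoto.

4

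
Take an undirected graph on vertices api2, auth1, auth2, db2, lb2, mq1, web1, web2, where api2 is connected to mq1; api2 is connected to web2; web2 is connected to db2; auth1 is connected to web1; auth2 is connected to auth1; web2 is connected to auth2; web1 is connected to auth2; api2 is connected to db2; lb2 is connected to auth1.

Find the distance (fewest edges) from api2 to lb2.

Distance 0: api2.
Distance 1: db2, mq1, web2.
Distance 2: auth2.
Distance 3: auth1, web1.
Distance 4: lb2 — contains lb2.

4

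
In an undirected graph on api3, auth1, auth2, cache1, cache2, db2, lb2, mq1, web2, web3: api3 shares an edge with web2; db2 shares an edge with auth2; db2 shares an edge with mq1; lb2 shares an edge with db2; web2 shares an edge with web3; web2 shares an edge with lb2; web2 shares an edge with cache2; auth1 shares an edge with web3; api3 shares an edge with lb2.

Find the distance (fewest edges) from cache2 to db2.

Distance 0: cache2.
Distance 1: web2.
Distance 2: api3, lb2, web3.
Distance 3: auth1, db2 — contains db2.

3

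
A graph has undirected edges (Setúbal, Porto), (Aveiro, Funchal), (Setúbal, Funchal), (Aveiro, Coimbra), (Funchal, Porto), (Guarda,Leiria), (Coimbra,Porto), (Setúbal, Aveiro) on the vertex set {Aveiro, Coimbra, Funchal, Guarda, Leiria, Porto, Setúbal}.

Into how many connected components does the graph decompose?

2

From Aveiro: component {Aveiro, Coimbra, Funchal, Porto, Setúbal}.
From Guarda: component {Guarda, Leiria}.
That's 2 components.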